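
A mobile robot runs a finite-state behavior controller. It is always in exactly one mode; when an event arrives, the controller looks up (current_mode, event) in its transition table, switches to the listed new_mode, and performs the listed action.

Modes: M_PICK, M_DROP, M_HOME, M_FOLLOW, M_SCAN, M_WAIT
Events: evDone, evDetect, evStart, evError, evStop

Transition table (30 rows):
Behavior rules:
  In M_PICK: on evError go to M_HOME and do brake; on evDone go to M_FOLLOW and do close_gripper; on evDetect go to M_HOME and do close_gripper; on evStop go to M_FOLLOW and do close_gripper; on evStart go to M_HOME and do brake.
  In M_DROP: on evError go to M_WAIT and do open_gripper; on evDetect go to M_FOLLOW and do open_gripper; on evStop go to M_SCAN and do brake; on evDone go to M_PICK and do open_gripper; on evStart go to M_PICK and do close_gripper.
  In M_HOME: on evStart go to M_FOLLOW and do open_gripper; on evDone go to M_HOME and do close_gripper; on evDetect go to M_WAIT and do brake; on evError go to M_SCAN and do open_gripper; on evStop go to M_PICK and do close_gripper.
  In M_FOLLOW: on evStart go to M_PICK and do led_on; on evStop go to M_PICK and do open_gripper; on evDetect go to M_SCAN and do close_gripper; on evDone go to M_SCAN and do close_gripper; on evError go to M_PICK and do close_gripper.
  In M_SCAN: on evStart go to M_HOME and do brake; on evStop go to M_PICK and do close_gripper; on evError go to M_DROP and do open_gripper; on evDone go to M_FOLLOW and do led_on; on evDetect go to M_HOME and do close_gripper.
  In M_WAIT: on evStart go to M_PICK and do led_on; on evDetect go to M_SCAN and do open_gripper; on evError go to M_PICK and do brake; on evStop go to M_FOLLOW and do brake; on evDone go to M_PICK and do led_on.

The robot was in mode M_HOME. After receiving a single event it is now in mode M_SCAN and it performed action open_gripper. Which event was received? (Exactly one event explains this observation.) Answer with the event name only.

evError

try evDone: (M_HOME, evDone) → (M_HOME, close_gripper)
try evDetect: (M_HOME, evDetect) → (M_WAIT, brake)
try evStart: (M_HOME, evStart) → (M_FOLLOW, open_gripper)
try evError: (M_HOME, evError) → (M_SCAN, open_gripper)  ← matches
try evStop: (M_HOME, evStop) → (M_PICK, close_gripper)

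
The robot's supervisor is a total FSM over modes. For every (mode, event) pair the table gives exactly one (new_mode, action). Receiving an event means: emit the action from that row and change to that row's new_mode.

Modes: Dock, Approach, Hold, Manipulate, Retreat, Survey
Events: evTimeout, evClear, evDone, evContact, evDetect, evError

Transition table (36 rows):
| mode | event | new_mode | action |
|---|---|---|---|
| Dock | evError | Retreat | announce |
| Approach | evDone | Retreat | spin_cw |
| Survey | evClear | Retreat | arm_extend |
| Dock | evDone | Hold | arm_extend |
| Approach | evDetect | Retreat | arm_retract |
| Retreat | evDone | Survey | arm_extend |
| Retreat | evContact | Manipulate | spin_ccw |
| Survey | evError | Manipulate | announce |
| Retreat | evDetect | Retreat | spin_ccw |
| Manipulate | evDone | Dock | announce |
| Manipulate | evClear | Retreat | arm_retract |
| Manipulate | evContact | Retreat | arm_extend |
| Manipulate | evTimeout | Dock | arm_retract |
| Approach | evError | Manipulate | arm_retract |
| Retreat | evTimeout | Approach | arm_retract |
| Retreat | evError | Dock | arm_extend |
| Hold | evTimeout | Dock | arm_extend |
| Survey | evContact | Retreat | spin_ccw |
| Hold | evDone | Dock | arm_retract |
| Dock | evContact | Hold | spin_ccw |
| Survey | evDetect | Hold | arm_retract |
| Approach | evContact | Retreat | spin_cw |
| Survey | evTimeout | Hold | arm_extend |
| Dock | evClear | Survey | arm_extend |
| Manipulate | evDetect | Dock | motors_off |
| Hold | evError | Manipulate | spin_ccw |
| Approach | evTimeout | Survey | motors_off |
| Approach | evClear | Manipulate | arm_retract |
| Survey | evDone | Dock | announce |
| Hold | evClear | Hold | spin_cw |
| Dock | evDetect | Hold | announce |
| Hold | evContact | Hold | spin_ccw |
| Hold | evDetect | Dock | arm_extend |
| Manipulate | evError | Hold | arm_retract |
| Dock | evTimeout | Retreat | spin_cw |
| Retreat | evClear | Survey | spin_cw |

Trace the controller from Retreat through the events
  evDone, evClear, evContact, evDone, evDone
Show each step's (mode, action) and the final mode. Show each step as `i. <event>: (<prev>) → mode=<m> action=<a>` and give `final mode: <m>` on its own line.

final mode: Hold

1. evDone: (Retreat) → mode=Survey action=arm_extend
2. evClear: (Survey) → mode=Retreat action=arm_extend
3. evContact: (Retreat) → mode=Manipulate action=spin_ccw
4. evDone: (Manipulate) → mode=Dock action=announce
5. evDone: (Dock) → mode=Hold action=arm_extend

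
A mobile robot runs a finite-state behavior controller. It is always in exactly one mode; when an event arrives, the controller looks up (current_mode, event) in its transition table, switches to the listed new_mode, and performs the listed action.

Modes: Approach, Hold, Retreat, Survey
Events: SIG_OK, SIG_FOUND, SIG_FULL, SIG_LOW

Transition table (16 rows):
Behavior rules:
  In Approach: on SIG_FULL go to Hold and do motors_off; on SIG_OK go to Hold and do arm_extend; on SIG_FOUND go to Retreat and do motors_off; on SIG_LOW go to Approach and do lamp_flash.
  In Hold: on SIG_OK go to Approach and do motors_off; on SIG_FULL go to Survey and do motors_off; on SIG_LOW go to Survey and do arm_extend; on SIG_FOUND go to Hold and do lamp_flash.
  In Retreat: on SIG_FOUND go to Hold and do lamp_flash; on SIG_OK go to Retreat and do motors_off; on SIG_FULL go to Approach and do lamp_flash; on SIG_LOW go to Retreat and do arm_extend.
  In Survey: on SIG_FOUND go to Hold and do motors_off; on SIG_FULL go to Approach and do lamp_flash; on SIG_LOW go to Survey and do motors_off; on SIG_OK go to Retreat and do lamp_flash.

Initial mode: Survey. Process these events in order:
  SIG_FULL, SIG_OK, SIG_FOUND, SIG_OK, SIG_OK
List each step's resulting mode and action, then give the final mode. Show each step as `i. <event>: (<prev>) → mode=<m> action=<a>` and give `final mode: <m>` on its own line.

1. SIG_FULL: (Survey) → mode=Approach action=lamp_flash
2. SIG_OK: (Approach) → mode=Hold action=arm_extend
3. SIG_FOUND: (Hold) → mode=Hold action=lamp_flash
4. SIG_OK: (Hold) → mode=Approach action=motors_off
5. SIG_OK: (Approach) → mode=Hold action=arm_extend

final mode: Hold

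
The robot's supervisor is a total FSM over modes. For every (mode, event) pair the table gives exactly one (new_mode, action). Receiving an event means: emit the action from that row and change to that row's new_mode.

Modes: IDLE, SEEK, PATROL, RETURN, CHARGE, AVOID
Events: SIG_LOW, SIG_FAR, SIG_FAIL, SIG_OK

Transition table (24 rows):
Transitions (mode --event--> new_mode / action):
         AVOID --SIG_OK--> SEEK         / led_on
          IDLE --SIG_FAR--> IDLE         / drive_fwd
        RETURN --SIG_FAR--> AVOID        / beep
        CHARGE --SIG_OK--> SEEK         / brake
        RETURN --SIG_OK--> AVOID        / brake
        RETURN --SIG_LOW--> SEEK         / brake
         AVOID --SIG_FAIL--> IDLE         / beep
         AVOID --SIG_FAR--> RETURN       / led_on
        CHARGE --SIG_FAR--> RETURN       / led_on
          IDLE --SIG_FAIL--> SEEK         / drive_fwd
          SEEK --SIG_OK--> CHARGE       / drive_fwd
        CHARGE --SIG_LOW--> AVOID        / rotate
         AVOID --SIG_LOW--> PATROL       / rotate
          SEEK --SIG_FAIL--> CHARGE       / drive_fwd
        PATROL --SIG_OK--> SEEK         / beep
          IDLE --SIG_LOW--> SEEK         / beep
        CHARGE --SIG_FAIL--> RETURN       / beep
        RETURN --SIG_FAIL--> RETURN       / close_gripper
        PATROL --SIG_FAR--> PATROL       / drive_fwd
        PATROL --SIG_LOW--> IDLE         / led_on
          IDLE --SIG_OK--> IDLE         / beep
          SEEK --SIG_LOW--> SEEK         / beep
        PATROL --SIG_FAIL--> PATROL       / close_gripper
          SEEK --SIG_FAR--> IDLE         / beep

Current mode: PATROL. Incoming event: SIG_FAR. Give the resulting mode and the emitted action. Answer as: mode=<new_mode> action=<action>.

mode=PATROL action=drive_fwd

current mode = PATROL; filter table to that mode:
  (PATROL, SIG_OK) → (SEEK, beep)
  (PATROL, SIG_FAR) → (PATROL, drive_fwd)  ← event matches
  (PATROL, SIG_LOW) → (IDLE, led_on)
  (PATROL, SIG_FAIL) → (PATROL, close_gripper)
event = SIG_FAR selects (PATROL, drive_fwd)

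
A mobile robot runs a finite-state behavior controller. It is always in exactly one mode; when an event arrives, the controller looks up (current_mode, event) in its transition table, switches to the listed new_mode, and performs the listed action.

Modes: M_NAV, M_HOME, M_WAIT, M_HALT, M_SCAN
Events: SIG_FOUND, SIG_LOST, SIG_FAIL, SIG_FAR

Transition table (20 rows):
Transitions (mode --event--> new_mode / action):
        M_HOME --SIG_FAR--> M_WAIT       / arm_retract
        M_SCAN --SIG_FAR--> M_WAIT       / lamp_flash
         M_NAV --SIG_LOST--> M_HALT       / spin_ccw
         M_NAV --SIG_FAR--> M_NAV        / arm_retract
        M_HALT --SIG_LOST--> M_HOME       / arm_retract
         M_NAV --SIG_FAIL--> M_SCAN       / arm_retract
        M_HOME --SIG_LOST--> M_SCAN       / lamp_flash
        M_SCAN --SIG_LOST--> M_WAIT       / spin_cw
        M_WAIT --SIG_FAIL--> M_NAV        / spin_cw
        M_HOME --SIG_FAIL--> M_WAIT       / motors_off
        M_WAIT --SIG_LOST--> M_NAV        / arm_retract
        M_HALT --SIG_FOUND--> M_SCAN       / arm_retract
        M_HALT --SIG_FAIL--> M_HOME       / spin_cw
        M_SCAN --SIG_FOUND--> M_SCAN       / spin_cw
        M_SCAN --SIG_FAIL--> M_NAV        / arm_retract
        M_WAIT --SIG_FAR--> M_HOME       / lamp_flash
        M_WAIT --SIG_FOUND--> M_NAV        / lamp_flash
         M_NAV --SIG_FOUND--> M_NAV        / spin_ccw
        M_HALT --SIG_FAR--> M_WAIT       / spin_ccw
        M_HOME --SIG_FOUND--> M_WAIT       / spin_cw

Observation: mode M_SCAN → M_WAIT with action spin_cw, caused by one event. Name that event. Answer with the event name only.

try SIG_FOUND: (M_SCAN, SIG_FOUND) → (M_SCAN, spin_cw)
try SIG_LOST: (M_SCAN, SIG_LOST) → (M_WAIT, spin_cw)  ← matches
try SIG_FAIL: (M_SCAN, SIG_FAIL) → (M_NAV, arm_retract)
try SIG_FAR: (M_SCAN, SIG_FAR) → (M_WAIT, lamp_flash)

SIG_LOST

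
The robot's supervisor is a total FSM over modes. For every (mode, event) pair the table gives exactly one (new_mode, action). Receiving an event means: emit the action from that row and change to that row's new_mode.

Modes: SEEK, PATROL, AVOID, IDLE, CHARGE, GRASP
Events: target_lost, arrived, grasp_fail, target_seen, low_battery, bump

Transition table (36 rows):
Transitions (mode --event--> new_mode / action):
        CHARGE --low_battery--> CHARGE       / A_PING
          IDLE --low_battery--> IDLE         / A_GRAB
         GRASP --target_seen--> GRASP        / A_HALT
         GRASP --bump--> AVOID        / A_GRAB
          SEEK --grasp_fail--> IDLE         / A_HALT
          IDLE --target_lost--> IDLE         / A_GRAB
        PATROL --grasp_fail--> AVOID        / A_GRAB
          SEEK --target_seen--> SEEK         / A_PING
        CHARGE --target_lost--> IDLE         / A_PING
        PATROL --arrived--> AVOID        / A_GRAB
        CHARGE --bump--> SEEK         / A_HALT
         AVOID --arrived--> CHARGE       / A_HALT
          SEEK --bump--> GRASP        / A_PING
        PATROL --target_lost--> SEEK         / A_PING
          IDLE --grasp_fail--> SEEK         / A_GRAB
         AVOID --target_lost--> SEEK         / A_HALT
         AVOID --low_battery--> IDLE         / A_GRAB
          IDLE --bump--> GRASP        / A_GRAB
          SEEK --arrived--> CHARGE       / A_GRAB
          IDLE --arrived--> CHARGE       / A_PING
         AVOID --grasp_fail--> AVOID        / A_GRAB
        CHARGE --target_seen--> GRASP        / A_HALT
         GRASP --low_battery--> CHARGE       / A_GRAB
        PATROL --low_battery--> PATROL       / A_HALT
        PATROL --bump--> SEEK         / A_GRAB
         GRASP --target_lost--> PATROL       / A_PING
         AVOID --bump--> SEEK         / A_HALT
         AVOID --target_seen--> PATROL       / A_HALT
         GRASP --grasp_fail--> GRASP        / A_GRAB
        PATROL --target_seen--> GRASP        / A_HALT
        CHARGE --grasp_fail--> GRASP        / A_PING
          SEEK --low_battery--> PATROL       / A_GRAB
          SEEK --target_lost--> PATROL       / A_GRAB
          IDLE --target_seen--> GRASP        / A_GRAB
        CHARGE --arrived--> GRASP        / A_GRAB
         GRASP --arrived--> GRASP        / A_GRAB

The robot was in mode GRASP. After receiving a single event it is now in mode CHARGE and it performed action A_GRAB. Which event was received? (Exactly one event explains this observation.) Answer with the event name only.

try target_lost: (GRASP, target_lost) → (PATROL, A_PING)
try arrived: (GRASP, arrived) → (GRASP, A_GRAB)
try grasp_fail: (GRASP, grasp_fail) → (GRASP, A_GRAB)
try target_seen: (GRASP, target_seen) → (GRASP, A_HALT)
try low_battery: (GRASP, low_battery) → (CHARGE, A_GRAB)  ← matches
try bump: (GRASP, bump) → (AVOID, A_GRAB)

low_battery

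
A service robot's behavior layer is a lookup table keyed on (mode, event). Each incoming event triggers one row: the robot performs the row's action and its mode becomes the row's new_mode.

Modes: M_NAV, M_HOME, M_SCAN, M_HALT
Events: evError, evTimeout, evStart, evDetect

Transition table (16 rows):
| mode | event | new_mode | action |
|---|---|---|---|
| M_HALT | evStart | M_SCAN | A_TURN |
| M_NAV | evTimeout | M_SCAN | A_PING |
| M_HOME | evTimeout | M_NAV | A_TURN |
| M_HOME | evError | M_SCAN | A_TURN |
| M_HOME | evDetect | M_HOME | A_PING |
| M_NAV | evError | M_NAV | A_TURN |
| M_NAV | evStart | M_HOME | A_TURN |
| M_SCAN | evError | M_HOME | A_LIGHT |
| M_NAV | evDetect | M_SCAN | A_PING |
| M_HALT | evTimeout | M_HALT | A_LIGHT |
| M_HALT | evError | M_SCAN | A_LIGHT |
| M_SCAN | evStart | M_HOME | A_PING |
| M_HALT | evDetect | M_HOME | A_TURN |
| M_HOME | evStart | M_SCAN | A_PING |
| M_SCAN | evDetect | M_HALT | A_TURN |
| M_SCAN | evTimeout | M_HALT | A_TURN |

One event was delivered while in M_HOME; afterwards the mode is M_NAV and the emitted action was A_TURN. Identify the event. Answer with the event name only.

try evError: (M_HOME, evError) → (M_SCAN, A_TURN)
try evTimeout: (M_HOME, evTimeout) → (M_NAV, A_TURN)  ← matches
try evStart: (M_HOME, evStart) → (M_SCAN, A_PING)
try evDetect: (M_HOME, evDetect) → (M_HOME, A_PING)

evTimeout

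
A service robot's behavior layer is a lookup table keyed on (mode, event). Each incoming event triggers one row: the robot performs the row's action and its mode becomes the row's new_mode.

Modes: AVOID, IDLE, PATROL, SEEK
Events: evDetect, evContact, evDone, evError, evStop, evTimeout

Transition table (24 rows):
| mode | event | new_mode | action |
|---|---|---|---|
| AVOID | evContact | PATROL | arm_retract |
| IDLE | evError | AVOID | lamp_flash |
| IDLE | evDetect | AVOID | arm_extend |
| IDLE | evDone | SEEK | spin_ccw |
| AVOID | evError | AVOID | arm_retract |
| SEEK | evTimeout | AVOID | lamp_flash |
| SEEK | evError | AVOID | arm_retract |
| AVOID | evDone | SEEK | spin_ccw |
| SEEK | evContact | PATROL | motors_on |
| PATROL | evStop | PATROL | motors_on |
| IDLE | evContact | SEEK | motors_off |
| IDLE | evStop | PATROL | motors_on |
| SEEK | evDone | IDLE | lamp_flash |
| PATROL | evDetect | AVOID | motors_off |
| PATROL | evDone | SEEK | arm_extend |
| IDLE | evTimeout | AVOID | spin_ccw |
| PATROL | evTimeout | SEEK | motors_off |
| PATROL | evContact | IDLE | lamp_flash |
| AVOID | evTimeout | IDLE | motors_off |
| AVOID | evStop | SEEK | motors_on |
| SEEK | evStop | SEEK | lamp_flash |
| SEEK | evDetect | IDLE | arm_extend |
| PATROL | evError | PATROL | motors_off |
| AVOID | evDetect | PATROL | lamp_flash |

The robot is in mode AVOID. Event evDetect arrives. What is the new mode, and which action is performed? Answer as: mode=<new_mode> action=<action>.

current mode = AVOID; filter table to that mode:
  (AVOID, evContact) → (PATROL, arm_retract)
  (AVOID, evError) → (AVOID, arm_retract)
  (AVOID, evDone) → (SEEK, spin_ccw)
  (AVOID, evTimeout) → (IDLE, motors_off)
  (AVOID, evStop) → (SEEK, motors_on)
  (AVOID, evDetect) → (PATROL, lamp_flash)  ← event matches
event = evDetect selects (PATROL, lamp_flash)

mode=PATROL action=lamp_flash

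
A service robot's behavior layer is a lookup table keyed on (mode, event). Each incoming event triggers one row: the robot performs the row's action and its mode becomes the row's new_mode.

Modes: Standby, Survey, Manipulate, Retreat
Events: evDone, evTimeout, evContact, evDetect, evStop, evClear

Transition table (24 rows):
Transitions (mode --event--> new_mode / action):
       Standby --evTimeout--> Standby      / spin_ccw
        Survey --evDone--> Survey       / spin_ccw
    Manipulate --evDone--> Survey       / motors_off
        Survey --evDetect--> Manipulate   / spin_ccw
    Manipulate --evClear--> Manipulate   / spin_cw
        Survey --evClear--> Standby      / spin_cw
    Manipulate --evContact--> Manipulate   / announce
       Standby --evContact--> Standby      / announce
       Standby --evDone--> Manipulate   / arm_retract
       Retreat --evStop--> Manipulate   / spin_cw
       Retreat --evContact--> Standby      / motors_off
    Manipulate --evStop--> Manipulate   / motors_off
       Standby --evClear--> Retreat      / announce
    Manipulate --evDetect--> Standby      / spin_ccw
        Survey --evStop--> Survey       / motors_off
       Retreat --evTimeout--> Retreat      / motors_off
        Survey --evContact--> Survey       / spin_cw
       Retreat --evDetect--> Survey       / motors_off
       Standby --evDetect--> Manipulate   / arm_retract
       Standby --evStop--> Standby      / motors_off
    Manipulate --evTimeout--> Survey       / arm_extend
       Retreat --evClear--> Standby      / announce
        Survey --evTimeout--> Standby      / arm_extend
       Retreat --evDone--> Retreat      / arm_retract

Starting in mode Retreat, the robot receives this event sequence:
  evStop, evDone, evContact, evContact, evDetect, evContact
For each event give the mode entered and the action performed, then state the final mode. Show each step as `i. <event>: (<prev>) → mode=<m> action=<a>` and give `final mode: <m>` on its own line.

final mode: Manipulate

1. evStop: (Retreat) → mode=Manipulate action=spin_cw
2. evDone: (Manipulate) → mode=Survey action=motors_off
3. evContact: (Survey) → mode=Survey action=spin_cw
4. evContact: (Survey) → mode=Survey action=spin_cw
5. evDetect: (Survey) → mode=Manipulate action=spin_ccw
6. evContact: (Manipulate) → mode=Manipulate action=announce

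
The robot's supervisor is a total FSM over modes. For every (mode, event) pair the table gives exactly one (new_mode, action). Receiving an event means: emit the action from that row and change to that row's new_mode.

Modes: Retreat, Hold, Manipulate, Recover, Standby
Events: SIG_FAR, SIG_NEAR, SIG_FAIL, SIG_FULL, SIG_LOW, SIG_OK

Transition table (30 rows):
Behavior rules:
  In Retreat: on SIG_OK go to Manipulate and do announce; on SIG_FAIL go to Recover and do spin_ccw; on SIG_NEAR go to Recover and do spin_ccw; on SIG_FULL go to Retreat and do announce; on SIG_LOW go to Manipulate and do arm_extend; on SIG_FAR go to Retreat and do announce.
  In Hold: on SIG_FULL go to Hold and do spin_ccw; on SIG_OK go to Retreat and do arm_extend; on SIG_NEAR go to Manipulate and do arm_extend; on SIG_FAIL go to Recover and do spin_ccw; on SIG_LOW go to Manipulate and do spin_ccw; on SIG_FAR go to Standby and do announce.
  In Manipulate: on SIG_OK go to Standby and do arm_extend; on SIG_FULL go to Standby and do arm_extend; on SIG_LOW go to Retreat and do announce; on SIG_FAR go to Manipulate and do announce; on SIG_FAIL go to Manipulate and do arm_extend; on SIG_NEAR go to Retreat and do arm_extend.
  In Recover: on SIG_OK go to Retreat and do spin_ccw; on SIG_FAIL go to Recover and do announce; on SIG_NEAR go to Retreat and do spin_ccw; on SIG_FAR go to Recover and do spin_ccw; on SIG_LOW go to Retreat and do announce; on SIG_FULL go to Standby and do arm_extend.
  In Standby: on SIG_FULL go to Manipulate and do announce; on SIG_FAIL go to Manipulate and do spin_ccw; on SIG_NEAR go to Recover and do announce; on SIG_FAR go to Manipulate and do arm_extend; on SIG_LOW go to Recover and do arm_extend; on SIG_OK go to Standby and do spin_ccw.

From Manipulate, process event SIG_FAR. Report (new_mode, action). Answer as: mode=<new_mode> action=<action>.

mode=Manipulate action=announce

current mode = Manipulate; filter table to that mode:
  (Manipulate, SIG_OK) → (Standby, arm_extend)
  (Manipulate, SIG_FULL) → (Standby, arm_extend)
  (Manipulate, SIG_LOW) → (Retreat, announce)
  (Manipulate, SIG_FAR) → (Manipulate, announce)  ← event matches
  (Manipulate, SIG_FAIL) → (Manipulate, arm_extend)
  (Manipulate, SIG_NEAR) → (Retreat, arm_extend)
event = SIG_FAR selects (Manipulate, announce)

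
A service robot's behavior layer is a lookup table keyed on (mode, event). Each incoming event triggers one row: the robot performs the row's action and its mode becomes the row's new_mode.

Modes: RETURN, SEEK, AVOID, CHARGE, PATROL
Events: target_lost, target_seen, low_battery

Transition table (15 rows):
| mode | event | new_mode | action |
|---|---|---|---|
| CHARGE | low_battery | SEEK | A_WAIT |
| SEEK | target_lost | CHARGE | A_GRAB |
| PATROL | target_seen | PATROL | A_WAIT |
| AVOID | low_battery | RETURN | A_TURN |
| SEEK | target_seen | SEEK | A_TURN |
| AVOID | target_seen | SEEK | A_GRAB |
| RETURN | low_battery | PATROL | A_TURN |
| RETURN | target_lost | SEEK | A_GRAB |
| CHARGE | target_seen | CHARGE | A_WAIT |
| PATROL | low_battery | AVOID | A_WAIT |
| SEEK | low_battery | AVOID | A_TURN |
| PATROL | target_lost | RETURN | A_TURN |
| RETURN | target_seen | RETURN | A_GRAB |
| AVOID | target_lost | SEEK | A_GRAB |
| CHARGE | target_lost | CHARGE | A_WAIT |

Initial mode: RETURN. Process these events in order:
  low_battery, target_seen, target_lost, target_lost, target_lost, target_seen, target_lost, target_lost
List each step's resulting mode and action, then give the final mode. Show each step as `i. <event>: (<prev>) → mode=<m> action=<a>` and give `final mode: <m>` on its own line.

1. low_battery: (RETURN) → mode=PATROL action=A_TURN
2. target_seen: (PATROL) → mode=PATROL action=A_WAIT
3. target_lost: (PATROL) → mode=RETURN action=A_TURN
4. target_lost: (RETURN) → mode=SEEK action=A_GRAB
5. target_lost: (SEEK) → mode=CHARGE action=A_GRAB
6. target_seen: (CHARGE) → mode=CHARGE action=A_WAIT
7. target_lost: (CHARGE) → mode=CHARGE action=A_WAIT
8. target_lost: (CHARGE) → mode=CHARGE action=A_WAIT

final mode: CHARGE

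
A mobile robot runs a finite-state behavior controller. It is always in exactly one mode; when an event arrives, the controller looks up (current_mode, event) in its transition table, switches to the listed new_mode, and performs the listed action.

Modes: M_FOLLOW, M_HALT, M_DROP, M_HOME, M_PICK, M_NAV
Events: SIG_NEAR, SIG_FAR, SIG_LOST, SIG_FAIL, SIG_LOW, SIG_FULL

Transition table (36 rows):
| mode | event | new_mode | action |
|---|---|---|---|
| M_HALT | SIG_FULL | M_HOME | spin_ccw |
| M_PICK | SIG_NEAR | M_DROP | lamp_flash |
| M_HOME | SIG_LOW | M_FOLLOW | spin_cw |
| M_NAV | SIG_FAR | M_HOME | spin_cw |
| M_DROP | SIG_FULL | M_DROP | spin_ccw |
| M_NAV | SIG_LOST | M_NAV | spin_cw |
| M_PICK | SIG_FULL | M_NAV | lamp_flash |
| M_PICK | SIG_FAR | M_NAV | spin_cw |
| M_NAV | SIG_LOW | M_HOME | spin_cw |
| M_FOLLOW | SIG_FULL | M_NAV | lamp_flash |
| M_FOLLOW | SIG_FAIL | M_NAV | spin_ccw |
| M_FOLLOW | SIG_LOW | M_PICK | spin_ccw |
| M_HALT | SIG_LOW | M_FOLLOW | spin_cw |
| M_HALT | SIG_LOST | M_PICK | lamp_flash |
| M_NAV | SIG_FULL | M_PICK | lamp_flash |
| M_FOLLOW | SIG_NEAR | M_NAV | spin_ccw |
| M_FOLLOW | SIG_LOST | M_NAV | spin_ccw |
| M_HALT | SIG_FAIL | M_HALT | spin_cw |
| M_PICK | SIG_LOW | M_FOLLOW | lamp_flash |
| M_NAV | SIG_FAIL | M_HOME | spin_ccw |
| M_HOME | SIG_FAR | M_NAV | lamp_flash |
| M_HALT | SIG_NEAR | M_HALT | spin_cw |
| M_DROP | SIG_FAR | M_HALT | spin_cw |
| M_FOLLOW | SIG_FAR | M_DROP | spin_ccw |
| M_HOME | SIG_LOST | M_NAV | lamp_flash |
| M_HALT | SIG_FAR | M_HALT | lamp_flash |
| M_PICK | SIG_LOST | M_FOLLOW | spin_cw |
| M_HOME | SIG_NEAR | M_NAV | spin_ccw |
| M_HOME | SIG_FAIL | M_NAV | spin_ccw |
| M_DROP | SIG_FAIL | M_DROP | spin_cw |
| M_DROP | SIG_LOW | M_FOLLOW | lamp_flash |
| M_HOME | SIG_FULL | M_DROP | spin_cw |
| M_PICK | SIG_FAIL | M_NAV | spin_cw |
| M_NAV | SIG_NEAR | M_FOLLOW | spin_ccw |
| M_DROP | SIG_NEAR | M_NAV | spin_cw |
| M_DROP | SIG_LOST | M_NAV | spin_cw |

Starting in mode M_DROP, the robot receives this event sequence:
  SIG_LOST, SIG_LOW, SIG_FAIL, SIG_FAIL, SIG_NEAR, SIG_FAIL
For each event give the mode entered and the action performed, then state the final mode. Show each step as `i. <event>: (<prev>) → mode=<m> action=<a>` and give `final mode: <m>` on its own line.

1. SIG_LOST: (M_DROP) → mode=M_NAV action=spin_cw
2. SIG_LOW: (M_NAV) → mode=M_HOME action=spin_cw
3. SIG_FAIL: (M_HOME) → mode=M_NAV action=spin_ccw
4. SIG_FAIL: (M_NAV) → mode=M_HOME action=spin_ccw
5. SIG_NEAR: (M_HOME) → mode=M_NAV action=spin_ccw
6. SIG_FAIL: (M_NAV) → mode=M_HOME action=spin_ccw

final mode: M_HOME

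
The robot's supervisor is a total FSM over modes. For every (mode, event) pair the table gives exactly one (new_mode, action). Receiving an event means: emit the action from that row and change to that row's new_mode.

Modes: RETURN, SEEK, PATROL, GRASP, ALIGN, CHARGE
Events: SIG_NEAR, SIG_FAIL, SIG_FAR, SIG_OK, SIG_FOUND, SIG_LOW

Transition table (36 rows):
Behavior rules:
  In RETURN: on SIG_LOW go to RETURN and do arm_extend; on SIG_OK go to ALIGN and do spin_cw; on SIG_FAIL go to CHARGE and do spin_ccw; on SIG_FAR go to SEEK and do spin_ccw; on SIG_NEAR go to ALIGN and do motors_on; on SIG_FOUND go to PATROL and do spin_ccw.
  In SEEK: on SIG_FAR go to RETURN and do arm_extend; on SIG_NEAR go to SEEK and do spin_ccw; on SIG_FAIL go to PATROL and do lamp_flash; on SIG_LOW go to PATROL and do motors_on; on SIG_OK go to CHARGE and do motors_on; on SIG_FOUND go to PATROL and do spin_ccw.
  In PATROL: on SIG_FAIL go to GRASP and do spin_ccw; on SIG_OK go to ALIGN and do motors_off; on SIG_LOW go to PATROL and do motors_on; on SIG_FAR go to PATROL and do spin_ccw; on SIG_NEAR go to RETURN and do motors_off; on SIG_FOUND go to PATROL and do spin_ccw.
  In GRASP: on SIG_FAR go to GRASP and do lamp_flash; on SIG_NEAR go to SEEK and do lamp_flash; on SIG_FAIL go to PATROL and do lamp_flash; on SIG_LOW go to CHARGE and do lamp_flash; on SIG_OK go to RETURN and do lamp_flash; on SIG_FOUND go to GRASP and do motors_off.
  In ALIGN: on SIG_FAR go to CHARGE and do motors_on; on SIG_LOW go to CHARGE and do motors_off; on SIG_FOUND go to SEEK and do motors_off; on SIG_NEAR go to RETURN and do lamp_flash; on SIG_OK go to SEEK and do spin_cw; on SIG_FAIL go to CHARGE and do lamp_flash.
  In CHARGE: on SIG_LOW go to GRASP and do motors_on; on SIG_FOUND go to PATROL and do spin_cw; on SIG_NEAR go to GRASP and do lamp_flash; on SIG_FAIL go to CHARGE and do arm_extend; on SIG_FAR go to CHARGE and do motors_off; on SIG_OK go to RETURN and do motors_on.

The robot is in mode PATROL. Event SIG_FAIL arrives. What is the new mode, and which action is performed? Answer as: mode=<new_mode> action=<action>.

mode=GRASP action=spin_ccw

current mode = PATROL; filter table to that mode:
  (PATROL, SIG_FAIL) → (GRASP, spin_ccw)  ← event matches
  (PATROL, SIG_OK) → (ALIGN, motors_off)
  (PATROL, SIG_LOW) → (PATROL, motors_on)
  (PATROL, SIG_FAR) → (PATROL, spin_ccw)
  (PATROL, SIG_NEAR) → (RETURN, motors_off)
  (PATROL, SIG_FOUND) → (PATROL, spin_ccw)
event = SIG_FAIL selects (GRASP, spin_ccw)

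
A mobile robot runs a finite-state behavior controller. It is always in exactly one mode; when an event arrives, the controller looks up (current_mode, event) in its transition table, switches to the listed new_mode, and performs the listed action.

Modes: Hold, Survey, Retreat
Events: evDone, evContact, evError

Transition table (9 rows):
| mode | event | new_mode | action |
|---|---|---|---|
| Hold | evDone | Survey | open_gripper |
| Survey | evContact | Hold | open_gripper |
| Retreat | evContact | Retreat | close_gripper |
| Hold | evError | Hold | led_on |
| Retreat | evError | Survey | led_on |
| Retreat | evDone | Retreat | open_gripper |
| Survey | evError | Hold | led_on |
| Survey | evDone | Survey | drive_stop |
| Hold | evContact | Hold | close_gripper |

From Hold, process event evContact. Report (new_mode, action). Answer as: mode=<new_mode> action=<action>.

mode=Hold action=close_gripper

current mode = Hold; filter table to that mode:
  (Hold, evDone) → (Survey, open_gripper)
  (Hold, evError) → (Hold, led_on)
  (Hold, evContact) → (Hold, close_gripper)  ← event matches
event = evContact selects (Hold, close_gripper)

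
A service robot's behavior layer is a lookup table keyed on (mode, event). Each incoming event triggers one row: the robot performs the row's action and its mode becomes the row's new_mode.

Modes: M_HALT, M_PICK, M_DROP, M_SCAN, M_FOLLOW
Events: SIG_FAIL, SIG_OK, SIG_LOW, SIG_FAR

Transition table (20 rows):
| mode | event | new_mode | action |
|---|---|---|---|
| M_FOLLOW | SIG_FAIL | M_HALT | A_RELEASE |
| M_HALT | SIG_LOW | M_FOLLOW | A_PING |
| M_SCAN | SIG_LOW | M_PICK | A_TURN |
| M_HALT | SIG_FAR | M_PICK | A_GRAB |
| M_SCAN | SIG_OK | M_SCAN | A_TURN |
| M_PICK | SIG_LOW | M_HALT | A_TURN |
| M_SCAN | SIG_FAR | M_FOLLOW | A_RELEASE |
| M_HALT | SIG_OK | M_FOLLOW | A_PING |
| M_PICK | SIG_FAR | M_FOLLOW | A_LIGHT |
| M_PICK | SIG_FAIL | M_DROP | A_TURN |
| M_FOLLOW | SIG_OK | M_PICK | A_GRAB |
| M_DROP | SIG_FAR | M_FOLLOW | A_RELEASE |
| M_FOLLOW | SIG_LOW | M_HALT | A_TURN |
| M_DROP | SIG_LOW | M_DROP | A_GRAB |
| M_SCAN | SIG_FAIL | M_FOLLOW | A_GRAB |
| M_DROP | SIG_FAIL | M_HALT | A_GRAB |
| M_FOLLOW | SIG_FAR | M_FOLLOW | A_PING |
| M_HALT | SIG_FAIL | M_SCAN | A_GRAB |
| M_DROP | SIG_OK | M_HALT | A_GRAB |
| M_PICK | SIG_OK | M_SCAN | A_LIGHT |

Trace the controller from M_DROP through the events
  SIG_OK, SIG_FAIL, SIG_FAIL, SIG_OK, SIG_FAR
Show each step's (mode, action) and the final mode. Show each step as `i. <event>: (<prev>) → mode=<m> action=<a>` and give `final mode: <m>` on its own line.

1. SIG_OK: (M_DROP) → mode=M_HALT action=A_GRAB
2. SIG_FAIL: (M_HALT) → mode=M_SCAN action=A_GRAB
3. SIG_FAIL: (M_SCAN) → mode=M_FOLLOW action=A_GRAB
4. SIG_OK: (M_FOLLOW) → mode=M_PICK action=A_GRAB
5. SIG_FAR: (M_PICK) → mode=M_FOLLOW action=A_LIGHT

final mode: M_FOLLOW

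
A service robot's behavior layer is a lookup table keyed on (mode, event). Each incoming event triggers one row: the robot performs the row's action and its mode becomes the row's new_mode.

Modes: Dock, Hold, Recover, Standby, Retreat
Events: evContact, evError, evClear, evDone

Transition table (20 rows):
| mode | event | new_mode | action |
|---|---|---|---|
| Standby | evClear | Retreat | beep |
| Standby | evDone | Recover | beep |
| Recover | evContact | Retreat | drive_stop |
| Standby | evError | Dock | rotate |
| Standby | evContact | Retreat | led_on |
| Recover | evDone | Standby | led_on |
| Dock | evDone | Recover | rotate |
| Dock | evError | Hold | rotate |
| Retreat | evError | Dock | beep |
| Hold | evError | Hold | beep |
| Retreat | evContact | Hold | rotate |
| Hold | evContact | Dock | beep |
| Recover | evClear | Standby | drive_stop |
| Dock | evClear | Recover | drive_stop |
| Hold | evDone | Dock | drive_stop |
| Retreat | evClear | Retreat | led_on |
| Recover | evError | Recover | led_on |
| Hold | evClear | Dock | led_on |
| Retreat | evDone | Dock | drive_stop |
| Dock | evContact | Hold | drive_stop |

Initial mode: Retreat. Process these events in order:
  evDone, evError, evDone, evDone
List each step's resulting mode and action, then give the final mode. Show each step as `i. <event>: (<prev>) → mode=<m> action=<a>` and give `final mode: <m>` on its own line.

final mode: Recover

1. evDone: (Retreat) → mode=Dock action=drive_stop
2. evError: (Dock) → mode=Hold action=rotate
3. evDone: (Hold) → mode=Dock action=drive_stop
4. evDone: (Dock) → mode=Recover action=rotate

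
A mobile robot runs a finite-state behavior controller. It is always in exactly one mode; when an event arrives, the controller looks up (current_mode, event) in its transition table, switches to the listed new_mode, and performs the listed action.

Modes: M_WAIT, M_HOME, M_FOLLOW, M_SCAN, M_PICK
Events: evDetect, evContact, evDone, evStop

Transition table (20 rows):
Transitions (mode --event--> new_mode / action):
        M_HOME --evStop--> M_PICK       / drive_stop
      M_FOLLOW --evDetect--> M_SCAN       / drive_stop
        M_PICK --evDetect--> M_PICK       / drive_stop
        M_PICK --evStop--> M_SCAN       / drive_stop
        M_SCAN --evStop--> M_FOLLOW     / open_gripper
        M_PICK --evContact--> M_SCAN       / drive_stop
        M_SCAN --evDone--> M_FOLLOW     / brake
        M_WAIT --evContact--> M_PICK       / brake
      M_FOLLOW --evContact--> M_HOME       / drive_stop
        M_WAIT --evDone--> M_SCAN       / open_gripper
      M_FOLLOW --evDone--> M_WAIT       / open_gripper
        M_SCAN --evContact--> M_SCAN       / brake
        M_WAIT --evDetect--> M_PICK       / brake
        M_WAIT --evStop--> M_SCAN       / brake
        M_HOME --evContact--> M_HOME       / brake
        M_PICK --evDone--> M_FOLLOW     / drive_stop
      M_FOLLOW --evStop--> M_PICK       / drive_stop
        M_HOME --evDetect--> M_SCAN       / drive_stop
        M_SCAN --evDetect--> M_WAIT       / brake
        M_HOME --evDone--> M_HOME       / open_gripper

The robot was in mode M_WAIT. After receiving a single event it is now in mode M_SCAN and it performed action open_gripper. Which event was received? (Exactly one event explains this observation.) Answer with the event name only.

evDone

try evDetect: (M_WAIT, evDetect) → (M_PICK, brake)
try evContact: (M_WAIT, evContact) → (M_PICK, brake)
try evDone: (M_WAIT, evDone) → (M_SCAN, open_gripper)  ← matches
try evStop: (M_WAIT, evStop) → (M_SCAN, brake)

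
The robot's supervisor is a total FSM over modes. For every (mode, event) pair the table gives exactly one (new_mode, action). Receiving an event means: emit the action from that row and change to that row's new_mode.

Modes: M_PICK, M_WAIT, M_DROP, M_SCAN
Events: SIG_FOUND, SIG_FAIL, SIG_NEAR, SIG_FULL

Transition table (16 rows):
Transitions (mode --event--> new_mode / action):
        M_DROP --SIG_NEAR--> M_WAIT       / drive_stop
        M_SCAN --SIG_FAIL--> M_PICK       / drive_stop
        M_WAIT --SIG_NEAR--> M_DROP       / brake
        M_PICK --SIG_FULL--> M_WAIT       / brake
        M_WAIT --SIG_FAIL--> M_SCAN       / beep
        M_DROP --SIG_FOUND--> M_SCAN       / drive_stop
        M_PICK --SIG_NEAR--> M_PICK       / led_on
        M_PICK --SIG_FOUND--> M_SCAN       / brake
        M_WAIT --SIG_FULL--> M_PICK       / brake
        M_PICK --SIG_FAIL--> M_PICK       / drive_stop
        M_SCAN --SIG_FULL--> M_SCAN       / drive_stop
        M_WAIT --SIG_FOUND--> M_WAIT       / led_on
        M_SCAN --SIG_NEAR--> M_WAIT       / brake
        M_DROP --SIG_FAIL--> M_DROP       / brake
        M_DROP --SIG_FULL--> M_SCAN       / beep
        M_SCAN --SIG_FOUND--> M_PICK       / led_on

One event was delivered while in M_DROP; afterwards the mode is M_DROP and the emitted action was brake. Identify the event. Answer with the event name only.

SIG_FAIL

try SIG_FOUND: (M_DROP, SIG_FOUND) → (M_SCAN, drive_stop)
try SIG_FAIL: (M_DROP, SIG_FAIL) → (M_DROP, brake)  ← matches
try SIG_NEAR: (M_DROP, SIG_NEAR) → (M_WAIT, drive_stop)
try SIG_FULL: (M_DROP, SIG_FULL) → (M_SCAN, beep)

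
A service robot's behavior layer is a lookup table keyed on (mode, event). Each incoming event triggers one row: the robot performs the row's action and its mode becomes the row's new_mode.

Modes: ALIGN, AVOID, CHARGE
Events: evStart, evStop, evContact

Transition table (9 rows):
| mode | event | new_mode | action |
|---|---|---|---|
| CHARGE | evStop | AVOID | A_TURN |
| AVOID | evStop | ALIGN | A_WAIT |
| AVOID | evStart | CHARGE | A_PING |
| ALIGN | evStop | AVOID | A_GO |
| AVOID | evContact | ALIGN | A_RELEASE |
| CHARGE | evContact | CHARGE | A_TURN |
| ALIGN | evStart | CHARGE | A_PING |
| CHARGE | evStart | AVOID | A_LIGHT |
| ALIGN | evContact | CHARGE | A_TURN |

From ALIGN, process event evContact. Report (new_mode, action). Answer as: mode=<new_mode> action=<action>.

current mode = ALIGN; filter table to that mode:
  (ALIGN, evStop) → (AVOID, A_GO)
  (ALIGN, evStart) → (CHARGE, A_PING)
  (ALIGN, evContact) → (CHARGE, A_TURN)  ← event matches
event = evContact selects (CHARGE, A_TURN)

mode=CHARGE action=A_TURN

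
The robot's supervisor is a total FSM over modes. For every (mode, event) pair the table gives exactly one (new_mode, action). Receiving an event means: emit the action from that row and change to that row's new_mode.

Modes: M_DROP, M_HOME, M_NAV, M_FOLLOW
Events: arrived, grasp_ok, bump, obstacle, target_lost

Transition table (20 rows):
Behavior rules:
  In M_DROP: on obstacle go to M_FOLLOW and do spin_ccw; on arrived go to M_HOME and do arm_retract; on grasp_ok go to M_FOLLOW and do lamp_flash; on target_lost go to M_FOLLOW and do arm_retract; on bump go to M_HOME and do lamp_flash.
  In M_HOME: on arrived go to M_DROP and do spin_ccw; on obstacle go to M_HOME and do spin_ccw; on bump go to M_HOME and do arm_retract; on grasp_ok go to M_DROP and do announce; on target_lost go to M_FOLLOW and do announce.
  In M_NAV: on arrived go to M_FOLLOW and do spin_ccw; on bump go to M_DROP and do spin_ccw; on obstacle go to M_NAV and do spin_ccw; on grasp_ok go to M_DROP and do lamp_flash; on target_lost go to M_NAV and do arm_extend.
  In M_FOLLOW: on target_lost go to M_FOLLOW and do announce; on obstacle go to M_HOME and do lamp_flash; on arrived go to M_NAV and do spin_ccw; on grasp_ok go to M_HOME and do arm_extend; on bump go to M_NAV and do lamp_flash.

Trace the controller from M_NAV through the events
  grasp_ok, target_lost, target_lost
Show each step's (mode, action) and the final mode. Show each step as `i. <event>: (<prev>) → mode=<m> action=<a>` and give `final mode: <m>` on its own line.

final mode: M_FOLLOW

1. grasp_ok: (M_NAV) → mode=M_DROP action=lamp_flash
2. target_lost: (M_DROP) → mode=M_FOLLOW action=arm_retract
3. target_lost: (M_FOLLOW) → mode=M_FOLLOW action=announce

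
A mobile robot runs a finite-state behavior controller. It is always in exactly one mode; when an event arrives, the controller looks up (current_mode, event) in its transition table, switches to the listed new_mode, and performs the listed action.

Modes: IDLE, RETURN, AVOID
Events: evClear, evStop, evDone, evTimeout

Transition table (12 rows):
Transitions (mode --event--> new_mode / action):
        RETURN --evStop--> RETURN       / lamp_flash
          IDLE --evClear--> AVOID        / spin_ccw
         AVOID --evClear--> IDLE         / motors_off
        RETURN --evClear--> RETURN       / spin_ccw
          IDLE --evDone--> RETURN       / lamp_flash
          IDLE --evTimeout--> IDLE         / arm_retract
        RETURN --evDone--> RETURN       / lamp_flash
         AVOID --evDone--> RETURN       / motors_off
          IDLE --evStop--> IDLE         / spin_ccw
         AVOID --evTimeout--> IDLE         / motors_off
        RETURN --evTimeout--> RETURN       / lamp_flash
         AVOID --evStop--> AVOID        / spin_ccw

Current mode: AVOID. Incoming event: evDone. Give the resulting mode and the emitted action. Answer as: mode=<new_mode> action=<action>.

current mode = AVOID; filter table to that mode:
  (AVOID, evClear) → (IDLE, motors_off)
  (AVOID, evDone) → (RETURN, motors_off)  ← event matches
  (AVOID, evTimeout) → (IDLE, motors_off)
  (AVOID, evStop) → (AVOID, spin_ccw)
event = evDone selects (RETURN, motors_off)

mode=RETURN action=motors_off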